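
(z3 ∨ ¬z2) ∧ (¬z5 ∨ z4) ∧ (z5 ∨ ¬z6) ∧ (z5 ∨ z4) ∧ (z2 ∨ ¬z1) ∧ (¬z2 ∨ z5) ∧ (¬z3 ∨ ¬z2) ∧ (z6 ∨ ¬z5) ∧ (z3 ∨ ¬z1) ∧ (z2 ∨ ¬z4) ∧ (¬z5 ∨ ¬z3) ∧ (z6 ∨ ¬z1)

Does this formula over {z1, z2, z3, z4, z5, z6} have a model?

No, unsatisfiable

Suppose z3 = True.
(¬z2) alone gives z2 = False.
(¬z1) alone gives z1 = False.
(¬z4) alone gives z4 = False.
(¬z5) alone gives z5 = False.
Now (z5) is unsatisfied and unit — conflict.
So z3 must be the other value — set z3 = False.
(¬z2) alone gives z2 = False.
(¬z1) alone gives z1 = False.
(¬z4) alone gives z4 = False.
(¬z5) alone gives z5 = False.
Now (z5) is unsatisfied and unit — conflict.
Both values of z3 lead to a conflict.
No assignment satisfies every clause.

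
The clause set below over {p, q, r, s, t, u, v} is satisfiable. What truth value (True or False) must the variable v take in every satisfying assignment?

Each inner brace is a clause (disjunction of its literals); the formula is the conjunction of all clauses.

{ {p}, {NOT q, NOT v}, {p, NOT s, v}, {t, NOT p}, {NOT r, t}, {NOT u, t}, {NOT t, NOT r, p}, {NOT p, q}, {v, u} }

Suppose v = true.
From the singleton clause (p), p = true.
From the singleton clause (NOT q), q = false.
That conflicts with the unit clause (q).
So every satisfying assignment has v = False.

False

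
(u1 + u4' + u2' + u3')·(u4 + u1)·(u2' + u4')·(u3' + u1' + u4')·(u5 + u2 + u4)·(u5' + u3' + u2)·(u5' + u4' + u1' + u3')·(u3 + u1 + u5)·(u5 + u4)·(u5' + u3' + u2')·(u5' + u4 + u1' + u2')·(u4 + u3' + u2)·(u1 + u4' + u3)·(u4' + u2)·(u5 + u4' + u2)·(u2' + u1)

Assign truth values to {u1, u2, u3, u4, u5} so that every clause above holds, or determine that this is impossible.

u1 ↦ 1,  u2 ↦ 0,  u3 ↦ 0,  u4 ↦ 0,  u5 ↦ 1

Branch on u4: set u4 = 0.
Unit clause (u1) forces u1 = 1.
Unit clause (u5) forces u5 = 1.
Unit clause (u2') forces u2 = 0.
Unit clause (u3') forces u3 = 0.
Every clause now holds.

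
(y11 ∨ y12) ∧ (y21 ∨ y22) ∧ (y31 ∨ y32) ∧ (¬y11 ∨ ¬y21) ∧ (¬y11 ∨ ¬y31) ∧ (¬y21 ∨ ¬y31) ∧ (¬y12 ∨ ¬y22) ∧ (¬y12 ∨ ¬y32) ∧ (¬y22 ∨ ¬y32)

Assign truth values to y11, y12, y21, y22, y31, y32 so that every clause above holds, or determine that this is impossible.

UNSATISFIABLE

Try y11 = True.
The clause (¬y21) is unit, so y21 = False.
The clause (y22) is unit, so y22 = True.
The clause (¬y31) is unit, so y31 = False.
The clause (y32) is unit, so y32 = True.
That conflicts with the unit clause (¬y32).
Undo y11 and try y11 = False.
The clause (y12) is unit, so y12 = True.
The clause (¬y22) is unit, so y22 = False.
The clause (y21) is unit, so y21 = True.
The clause (¬y31) is unit, so y31 = False.
The clause (y32) is unit, so y32 = True.
That conflicts with the unit clause (¬y32).
Either choice for y11 ends in contradiction.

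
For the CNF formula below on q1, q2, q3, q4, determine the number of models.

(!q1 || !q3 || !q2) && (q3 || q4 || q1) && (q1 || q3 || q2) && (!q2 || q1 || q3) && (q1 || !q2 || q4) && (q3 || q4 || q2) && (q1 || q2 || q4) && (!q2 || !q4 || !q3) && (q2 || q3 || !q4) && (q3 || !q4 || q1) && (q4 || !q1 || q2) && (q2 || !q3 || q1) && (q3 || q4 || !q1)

There are 2^4 = 16 truth assignments over (q1, q2, q3, q4).
Split on q4. With q4 = true, the clauses containing q4 are satisfied and !q4 drops from the rest; 2 of the 2^3 = 8 assignments to the other variables satisfy what remains.
With q4 = false, by the same count on the reduced clause set, 0 assignments work.
Total: 2 + 0 = 2.

2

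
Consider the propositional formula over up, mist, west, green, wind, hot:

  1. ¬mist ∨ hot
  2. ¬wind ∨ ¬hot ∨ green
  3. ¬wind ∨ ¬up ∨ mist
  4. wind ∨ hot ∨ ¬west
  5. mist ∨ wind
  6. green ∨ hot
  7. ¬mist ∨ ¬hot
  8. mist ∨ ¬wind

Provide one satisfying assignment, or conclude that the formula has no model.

UNSATISFIABLE

Case mist = False:
(wind) alone gives wind = True.
But (¬wind) is also a unit clause — contradiction.
Backtrack on mist: now try mist = True.
(hot) alone gives hot = True.
But (¬hot) is also a unit clause — contradiction.
Either choice for mist ends in contradiction.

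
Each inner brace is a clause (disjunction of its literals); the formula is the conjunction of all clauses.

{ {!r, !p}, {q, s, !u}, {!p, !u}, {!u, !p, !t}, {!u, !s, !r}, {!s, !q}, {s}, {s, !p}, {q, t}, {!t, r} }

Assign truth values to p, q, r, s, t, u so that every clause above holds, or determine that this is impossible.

p ↦ false; q ↦ false; r ↦ true; s ↦ true; t ↦ true; u ↦ false

Unit clause (s) forces s = true.
Unit clause (!q) forces q = false.
Unit clause (t) forces t = true.
Unit clause (r) forces r = true.
Unit clause (!p) forces p = false.
Unit clause (!u) forces u = false.
This assignment satisfies each clause.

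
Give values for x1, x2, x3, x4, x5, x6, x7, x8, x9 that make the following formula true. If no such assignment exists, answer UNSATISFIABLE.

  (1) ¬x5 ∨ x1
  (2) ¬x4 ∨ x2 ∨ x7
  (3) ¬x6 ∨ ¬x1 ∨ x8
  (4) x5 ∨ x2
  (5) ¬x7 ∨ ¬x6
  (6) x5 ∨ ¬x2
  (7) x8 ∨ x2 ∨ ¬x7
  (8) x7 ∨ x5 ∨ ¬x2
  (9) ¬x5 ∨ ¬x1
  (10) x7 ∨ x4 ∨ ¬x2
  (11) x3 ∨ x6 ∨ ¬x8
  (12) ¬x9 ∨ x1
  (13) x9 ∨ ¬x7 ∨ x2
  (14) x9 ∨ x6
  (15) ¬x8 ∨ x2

UNSATISFIABLE

Suppose x5 = False.
The clause (x2) is unit, so x2 = True.
That conflicts with the unit clause (¬x2).
So x5 must be the other value — set x5 = True.
The clause (x1) is unit, so x1 = True.
That conflicts with the unit clause (¬x1).
Both values of x5 lead to a conflict.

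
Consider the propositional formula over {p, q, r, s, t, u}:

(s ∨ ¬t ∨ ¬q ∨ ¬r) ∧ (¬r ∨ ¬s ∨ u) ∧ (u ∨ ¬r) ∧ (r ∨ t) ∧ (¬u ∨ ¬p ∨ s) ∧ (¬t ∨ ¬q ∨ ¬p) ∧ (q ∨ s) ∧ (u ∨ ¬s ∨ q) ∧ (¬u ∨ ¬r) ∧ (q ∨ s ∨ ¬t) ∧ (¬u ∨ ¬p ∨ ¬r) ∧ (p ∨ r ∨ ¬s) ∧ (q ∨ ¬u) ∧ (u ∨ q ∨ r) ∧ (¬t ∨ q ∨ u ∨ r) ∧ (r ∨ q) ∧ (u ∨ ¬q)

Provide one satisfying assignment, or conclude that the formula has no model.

p=False; q=True; r=False; s=False; t=True; u=True

Suppose u = True.
From the singleton clause (¬r), r = False.
From the singleton clause (t), t = True.
From the singleton clause (q), q = True.
From the singleton clause (¬p), p = False.
From the singleton clause (¬s), s = False.
Every clause now holds.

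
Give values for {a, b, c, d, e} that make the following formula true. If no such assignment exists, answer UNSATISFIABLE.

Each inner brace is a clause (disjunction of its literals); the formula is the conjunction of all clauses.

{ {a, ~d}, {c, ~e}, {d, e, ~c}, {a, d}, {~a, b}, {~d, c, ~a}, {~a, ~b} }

Case a = 1:
(b) alone gives b = 1.
That conflicts with the unit clause (~b).
Undo a and try a = 0.
(~d) alone gives d = 0.
That conflicts with the unit clause (d).
Either choice for a ends in contradiction.

UNSATISFIABLE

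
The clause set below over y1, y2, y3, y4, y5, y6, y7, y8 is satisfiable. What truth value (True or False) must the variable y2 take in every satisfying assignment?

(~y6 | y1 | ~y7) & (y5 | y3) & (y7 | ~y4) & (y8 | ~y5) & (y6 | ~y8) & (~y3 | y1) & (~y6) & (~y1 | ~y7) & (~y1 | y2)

Suppose y2 = 0.
(~y6) alone gives y6 = 0.
(~y8) alone gives y8 = 0.
(~y5) alone gives y5 = 0.
(y3) alone gives y3 = 1.
(y1) alone gives y1 = 1.
That conflicts with the unit clause (~y1).
So every satisfying assignment has y2 = True.

True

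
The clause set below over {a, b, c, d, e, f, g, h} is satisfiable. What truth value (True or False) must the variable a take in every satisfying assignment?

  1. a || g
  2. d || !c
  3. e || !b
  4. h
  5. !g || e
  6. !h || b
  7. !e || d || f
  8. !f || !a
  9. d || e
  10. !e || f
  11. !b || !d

Suppose a = true.
The clause (h) is unit, so h = true.
The clause (b) is unit, so b = true.
The clause (e) is unit, so e = true.
The clause (!f) is unit, so f = false.
But (f) is also a unit clause — contradiction.
So every satisfying assignment has a = False.

False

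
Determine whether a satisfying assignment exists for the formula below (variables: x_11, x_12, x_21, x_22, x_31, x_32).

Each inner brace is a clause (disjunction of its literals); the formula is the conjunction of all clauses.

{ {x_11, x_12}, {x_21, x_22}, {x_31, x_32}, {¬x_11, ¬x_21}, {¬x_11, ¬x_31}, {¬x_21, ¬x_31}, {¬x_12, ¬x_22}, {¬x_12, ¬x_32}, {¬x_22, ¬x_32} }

Case x_11 = True:
From the singleton clause (¬x_21), x_21 = False.
From the singleton clause (x_22), x_22 = True.
From the singleton clause (¬x_31), x_31 = False.
From the singleton clause (x_32), x_32 = True.
But (¬x_32) is also a unit clause — contradiction.
So x_11 must be the other value — set x_11 = False.
From the singleton clause (x_12), x_12 = True.
From the singleton clause (¬x_22), x_22 = False.
From the singleton clause (x_21), x_21 = True.
From the singleton clause (¬x_31), x_31 = False.
From the singleton clause (x_32), x_32 = True.
But (¬x_32) is also a unit clause — contradiction.
Neither x_11 = True nor x_11 = False works.
No assignment satisfies every clause.

No, unsatisfiable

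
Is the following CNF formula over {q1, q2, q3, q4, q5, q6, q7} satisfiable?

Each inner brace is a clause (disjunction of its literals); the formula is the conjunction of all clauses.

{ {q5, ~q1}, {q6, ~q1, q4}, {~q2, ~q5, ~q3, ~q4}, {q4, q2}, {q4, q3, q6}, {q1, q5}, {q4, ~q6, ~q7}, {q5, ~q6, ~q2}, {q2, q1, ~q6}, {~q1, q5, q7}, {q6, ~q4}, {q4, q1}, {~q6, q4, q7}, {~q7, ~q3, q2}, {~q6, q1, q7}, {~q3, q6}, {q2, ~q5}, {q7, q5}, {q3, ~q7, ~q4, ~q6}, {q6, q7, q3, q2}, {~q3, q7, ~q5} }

Satisfiable

Suppose q5 = 1.
From the singleton clause (q2), q2 = 1.
Suppose q3 = 0.
Suppose q4 = 1.
From the singleton clause (q6), q6 = 1.
From the singleton clause (~q7), q7 = 0.
From the singleton clause (q1), q1 = 1.
Every clause now holds.
A satisfying assignment: q1=1, q2=1, q3=0, q4=1, q5=1, q6=1, q7=0.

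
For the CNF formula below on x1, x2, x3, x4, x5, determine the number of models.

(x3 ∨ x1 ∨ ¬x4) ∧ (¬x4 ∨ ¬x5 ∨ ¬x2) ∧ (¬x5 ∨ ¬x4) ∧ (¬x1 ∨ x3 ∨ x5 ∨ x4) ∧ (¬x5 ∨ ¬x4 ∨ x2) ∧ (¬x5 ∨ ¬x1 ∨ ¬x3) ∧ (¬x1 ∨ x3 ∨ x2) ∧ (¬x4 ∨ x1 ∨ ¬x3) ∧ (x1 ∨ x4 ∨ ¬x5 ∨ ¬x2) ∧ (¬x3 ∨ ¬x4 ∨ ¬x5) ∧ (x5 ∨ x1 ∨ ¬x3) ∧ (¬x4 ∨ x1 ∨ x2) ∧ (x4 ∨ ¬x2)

7

There are 2^5 = 32 truth assignments over (x1, x2, x3, x4, x5).
Split on x4. With x4 = True, the clauses containing x4 are satisfied and ¬x4 drops from the rest; 3 of the 2^4 = 16 assignments to the other variables satisfy what remains.
With x4 = False, by the same count on the reduced clause set, 4 assignments work.
Total: 3 + 4 = 7.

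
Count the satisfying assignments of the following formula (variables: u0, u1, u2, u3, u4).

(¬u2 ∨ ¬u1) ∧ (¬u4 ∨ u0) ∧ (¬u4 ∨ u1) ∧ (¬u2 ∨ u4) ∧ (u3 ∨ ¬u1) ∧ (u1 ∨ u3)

5

There are 2^5 = 32 truth assignments over (u0, u1, u2, u3, u4).
Split on u4. With u4 = True, the clauses containing u4 are satisfied and ¬u4 drops from the rest; 1 of the 2^4 = 16 assignments to the other variables satisfy what remains.
With u4 = False, by the same count on the reduced clause set, 4 assignments work.
Total: 1 + 4 = 5.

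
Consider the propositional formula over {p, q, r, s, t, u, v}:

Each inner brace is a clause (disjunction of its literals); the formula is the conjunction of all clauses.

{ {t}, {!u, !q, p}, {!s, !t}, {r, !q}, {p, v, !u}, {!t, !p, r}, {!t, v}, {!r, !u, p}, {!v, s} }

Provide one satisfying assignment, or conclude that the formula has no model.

UNSATISFIABLE

Unit clause (t) forces t = true.
Unit clause (!s) forces s = false.
Unit clause (v) forces v = true.
Now (!v) is unsatisfied and unit — conflict.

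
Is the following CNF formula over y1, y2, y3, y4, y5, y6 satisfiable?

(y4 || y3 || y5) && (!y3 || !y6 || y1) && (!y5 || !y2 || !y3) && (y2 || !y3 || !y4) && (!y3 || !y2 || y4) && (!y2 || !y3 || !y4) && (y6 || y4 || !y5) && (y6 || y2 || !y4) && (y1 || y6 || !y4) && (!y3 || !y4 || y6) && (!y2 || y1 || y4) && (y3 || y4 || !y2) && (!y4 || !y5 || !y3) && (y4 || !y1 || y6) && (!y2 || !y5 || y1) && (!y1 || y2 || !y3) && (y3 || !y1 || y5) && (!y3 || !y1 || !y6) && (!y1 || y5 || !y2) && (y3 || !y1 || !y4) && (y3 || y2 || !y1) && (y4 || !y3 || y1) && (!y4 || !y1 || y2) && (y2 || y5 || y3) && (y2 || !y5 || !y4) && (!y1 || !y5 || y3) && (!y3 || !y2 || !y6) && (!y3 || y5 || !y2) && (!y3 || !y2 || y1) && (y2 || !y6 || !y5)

Try y4 = true.
Try y2 = true.
From the singleton clause (!y3), y3 = false.
From the singleton clause (!y1), y1 = false.
From the singleton clause (y6), y6 = true.
From the singleton clause (!y5), y5 = false.
Every clause now holds.
A satisfying assignment: y1: false, y2: true, y3: false, y4: true, y5: false, y6: true.

Yes, satisfiable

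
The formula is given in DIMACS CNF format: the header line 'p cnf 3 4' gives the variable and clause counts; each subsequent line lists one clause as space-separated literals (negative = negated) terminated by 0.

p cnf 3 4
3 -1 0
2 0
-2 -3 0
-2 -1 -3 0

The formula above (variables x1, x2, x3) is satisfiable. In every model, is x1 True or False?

False

Suppose x1 = True.
From the singleton clause (x3), x3 = True.
From the singleton clause (x2), x2 = True.
Now (¬x2) is unsatisfied and unit — conflict.
So every satisfying assignment has x1 = False.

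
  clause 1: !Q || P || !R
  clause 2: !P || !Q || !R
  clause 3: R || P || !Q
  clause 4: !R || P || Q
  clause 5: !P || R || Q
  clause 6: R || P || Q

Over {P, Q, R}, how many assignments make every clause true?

2

There are 2^3 = 8 truth assignments over (P, Q, R).
Check each against the 6 clauses (columns in the order P, Q, R):
  F F F  ✗ fails (R || P || Q)
  F F T  ✗ fails (!R || P || Q)
  F T F  ✗ fails (R || P || !Q)
  F T T  ✗ fails (!Q || P || !R)
  T F F  ✗ fails (!P || R || Q)
  T F T  ✓ satisfies all
  T T F  ✓ satisfies all
  T T T  ✗ fails (!P || !Q || !R)
2 of the 8 rows are models.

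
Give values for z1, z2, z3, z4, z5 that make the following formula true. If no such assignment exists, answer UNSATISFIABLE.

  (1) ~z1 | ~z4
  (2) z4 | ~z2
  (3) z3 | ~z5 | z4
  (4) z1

The clause (z1) is unit, so z1 = 1.
The clause (~z4) is unit, so z4 = 0.
The clause (~z2) is unit, so z2 = 0.
Branch on z3: set z3 = 1.
No clause remains; z5 is free.

z1 ↦ 1, z2 ↦ 0, z3 ↦ 1, z4 ↦ 0, z5 ↦ 0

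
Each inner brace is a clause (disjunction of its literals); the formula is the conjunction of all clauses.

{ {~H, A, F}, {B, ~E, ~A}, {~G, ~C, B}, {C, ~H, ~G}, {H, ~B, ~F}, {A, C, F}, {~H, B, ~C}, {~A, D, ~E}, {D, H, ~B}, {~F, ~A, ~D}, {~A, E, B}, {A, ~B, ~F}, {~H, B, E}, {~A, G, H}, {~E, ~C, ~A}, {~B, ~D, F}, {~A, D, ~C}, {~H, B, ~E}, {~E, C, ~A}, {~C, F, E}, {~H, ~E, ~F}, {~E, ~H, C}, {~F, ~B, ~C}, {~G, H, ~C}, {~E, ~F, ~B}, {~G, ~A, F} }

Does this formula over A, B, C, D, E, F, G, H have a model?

Branch on H: set H = 0.
Branch on B: set B = 0.
Branch on E: set E = 1.
(~A) alone gives A = 0.
Branch on G: set G = 1.
(~C) alone gives C = 0.
(F) alone gives F = 1.
Every clause is now satisfied; D is unconstrained.
A satisfying assignment: A ↦ 0, B ↦ 0, C ↦ 0, D ↦ 0, E ↦ 1, F ↦ 1, G ↦ 1, H ↦ 0.

Yes, satisfiable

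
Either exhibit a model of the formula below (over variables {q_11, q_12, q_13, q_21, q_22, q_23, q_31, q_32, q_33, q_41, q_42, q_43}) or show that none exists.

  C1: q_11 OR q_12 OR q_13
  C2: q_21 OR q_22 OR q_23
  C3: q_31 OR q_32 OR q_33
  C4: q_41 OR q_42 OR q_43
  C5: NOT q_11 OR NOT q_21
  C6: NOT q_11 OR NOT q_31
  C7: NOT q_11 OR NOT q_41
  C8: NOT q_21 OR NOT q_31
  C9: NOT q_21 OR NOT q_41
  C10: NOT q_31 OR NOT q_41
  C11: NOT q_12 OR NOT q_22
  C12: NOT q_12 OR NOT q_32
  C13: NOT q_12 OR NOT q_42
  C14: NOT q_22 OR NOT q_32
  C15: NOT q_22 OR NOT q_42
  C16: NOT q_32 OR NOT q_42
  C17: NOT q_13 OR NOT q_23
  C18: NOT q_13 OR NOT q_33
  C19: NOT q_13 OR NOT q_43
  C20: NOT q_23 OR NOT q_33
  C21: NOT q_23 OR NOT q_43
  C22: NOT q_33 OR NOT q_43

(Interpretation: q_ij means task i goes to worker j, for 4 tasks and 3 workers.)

UNSATISFIABLE

Try q_11 = false.
Try q_12 = true.
From the singleton clause (NOT q_22), q_22 = false.
From the singleton clause (NOT q_32), q_32 = false.
From the singleton clause (NOT q_42), q_42 = false.
Try q_21 = true.
From the singleton clause (NOT q_31), q_31 = false.
From the singleton clause (q_33), q_33 = true.
From the singleton clause (NOT q_41), q_41 = false.
From the singleton clause (q_43), q_43 = true.
Now (NOT q_43) is unsatisfied and unit — conflict.
So q_21 must be the other value — set q_21 = false.
From the singleton clause (q_23), q_23 = true.
From the singleton clause (NOT q_13), q_13 = false.
From the singleton clause (NOT q_33), q_33 = false.
From the singleton clause (q_31), q_31 = true.
From the singleton clause (NOT q_41), q_41 = false.
From the singleton clause (q_43), q_43 = true.
Now (NOT q_43) is unsatisfied and unit — conflict.
Both values of q_21 lead to a conflict.
So q_12 must be the other value — set q_12 = false.
From the singleton clause (q_13), q_13 = true.
From the singleton clause (NOT q_23), q_23 = false.
From the singleton clause (NOT q_33), q_33 = false.
From the singleton clause (NOT q_43), q_43 = false.
Try q_21 = true.
From the singleton clause (NOT q_31), q_31 = false.
From the singleton clause (q_32), q_32 = true.
From the singleton clause (NOT q_41), q_41 = false.
From the singleton clause (q_42), q_42 = true.
Now (NOT q_42) is unsatisfied and unit — conflict.
So q_21 must be the other value — set q_21 = false.
From the singleton clause (q_22), q_22 = true.
From the singleton clause (NOT q_32), q_32 = false.
From the singleton clause (q_31), q_31 = true.
From the singleton clause (NOT q_41), q_41 = false.
From the singleton clause (q_42), q_42 = true.
Now (NOT q_42) is unsatisfied and unit — conflict.
Both values of q_21 lead to a conflict.
Both values of q_12 lead to a conflict.
So q_11 must be the other value — set q_11 = true.
From the singleton clause (NOT q_21), q_21 = false.
From the singleton clause (NOT q_31), q_31 = false.
From the singleton clause (NOT q_41), q_41 = false.
Try q_22 = true.
From the singleton clause (NOT q_12), q_12 = false.
From the singleton clause (NOT q_32), q_32 = false.
From the singleton clause (q_33), q_33 = true.
From the singleton clause (NOT q_42), q_42 = false.
From the singleton clause (q_43), q_43 = true.
Now (NOT q_43) is unsatisfied and unit — conflict.
So q_22 must be the other value — set q_22 = false.
From the singleton clause (q_23), q_23 = true.
From the singleton clause (NOT q_13), q_13 = false.
From the singleton clause (NOT q_33), q_33 = false.
From the singleton clause (q_32), q_32 = true.
From the singleton clause (NOT q_12), q_12 = false.
From the singleton clause (NOT q_42), q_42 = false.
From the singleton clause (q_43), q_43 = true.
Now (NOT q_43) is unsatisfied and unit — conflict.
Both values of q_22 lead to a conflict.
Both values of q_11 lead to a conflict.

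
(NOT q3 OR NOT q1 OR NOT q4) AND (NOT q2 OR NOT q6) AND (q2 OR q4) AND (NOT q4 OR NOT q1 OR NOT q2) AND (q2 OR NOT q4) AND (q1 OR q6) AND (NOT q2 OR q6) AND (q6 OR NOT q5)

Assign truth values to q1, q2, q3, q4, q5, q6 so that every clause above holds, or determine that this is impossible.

UNSATISFIABLE

Try q2 = false.
Unit clause (q4) forces q4 = true.
But (NOT q4) is also a unit clause — contradiction.
So q2 must be the other value — set q2 = true.
Unit clause (NOT q6) forces q6 = false.
But (q6) is also a unit clause — contradiction.
Either choice for q2 ends in contradiction.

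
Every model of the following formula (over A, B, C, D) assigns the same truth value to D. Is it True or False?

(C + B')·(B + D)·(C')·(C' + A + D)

Suppose D = 0.
The clause (B) is unit, so B = 1.
The clause (C) is unit, so C = 1.
That conflicts with the unit clause (C').
So every satisfying assignment has D = True.

True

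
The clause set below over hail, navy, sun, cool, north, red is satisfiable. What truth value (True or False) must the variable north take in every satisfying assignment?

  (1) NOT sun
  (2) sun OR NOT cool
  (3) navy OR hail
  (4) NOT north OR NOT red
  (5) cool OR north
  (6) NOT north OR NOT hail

True

Suppose north = false.
(NOT sun) alone gives sun = false.
(NOT cool) alone gives cool = false.
But (cool) is also a unit clause — contradiction.
So every satisfying assignment has north = True.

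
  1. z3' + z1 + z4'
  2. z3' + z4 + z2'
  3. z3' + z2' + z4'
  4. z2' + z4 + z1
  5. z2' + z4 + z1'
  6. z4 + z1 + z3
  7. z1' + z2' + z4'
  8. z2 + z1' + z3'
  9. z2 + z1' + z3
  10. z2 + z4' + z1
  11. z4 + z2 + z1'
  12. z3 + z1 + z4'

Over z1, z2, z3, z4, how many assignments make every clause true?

1

There are 2^4 = 16 truth assignments over (z1, z2, z3, z4).
Check each against the 12 clauses (columns in the order z1, z2, z3, z4):
  F F F F  ✗ fails (z4 + z1 + z3)
  F F F T  ✗ fails (z2 + z4' + z1)
  F F T F  ✓ satisfies all
  F F T T  ✗ fails (z3' + z1 + z4')
  F T F F  ✗ fails (z2' + z4 + z1)
  F T F T  ✗ fails (z3 + z1 + z4')
  F T T F  ✗ fails (z3' + z4 + z2')
  F T T T  ✗ fails (z3' + z1 + z4')
  T F F F  ✗ fails (z2 + z1' + z3)
  T F F T  ✗ fails (z2 + z1' + z3)
  T F T F  ✗ fails (z2 + z1' + z3')
  T F T T  ✗ fails (z2 + z1' + z3')
  T T F F  ✗ fails (z2' + z4 + z1')
  T T F T  ✗ fails (z1' + z2' + z4')
  T T T F  ✗ fails (z3' + z4 + z2')
  T T T T  ✗ fails (z3' + z2' + z4')
1 of the 16 rows is a model.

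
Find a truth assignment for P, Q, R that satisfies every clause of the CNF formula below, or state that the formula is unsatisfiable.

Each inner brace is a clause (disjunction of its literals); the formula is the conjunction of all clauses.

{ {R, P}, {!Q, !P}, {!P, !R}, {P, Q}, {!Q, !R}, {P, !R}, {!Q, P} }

P: true,  Q: false,  R: false

Case R = false:
From the singleton clause (P), P = true.
From the singleton clause (!Q), Q = false.
This assignment satisfies each clause.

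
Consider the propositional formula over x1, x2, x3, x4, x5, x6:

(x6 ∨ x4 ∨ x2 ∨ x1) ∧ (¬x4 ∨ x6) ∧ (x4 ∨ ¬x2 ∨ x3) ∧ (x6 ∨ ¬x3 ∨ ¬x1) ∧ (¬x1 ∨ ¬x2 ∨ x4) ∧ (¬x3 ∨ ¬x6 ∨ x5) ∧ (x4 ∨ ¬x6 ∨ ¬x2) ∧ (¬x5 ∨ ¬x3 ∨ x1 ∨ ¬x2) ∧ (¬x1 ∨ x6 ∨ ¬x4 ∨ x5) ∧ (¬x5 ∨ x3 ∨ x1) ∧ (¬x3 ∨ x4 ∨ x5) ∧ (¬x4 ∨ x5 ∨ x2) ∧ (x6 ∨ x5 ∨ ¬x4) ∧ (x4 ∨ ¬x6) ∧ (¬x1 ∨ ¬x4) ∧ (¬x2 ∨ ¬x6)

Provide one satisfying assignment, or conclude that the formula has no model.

x1 ↦ False,  x2 ↦ False,  x3 ↦ True,  x4 ↦ True,  x5 ↦ True,  x6 ↦ True

Case x4 = True:
(x6) alone gives x6 = True.
(¬x1) alone gives x1 = False.
(¬x2) alone gives x2 = False.
(x5) alone gives x5 = True.
(x3) alone gives x3 = True.
All clauses are satisfied.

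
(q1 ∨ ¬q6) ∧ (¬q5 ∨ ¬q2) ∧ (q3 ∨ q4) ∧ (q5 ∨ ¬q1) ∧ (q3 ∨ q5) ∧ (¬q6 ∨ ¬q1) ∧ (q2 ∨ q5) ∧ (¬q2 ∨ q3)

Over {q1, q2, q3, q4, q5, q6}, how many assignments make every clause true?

There are 2^6 = 64 truth assignments over (q1, q2, q3, q4, q5, q6).
Split on q3. With q3 = True, the clauses containing q3 are satisfied and ¬q3 drops from the rest; 6 of the 2^5 = 32 assignments to the other variables satisfy what remains.
With q3 = False, by the same count on the reduced clause set, 2 assignments work.
Total: 6 + 2 = 8.

8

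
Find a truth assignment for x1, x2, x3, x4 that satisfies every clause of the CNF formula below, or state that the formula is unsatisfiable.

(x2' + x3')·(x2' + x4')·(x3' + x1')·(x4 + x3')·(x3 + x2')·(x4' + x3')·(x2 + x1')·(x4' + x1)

Branch on x2: set x2 = 0.
From the singleton clause (x1'), x1 = 0.
From the singleton clause (x4'), x4 = 0.
From the singleton clause (x3'), x3 = 0.
Every clause now holds.

x1=0,  x2=0,  x3=0,  x4=0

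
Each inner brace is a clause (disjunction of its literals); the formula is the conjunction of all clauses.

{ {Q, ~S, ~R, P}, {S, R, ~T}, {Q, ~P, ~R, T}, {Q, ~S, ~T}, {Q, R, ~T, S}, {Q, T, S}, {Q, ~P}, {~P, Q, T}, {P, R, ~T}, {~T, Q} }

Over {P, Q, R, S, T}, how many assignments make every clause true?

There are 2^5 = 32 truth assignments over (P, Q, R, S, T).
Split on S. With S = 1, the clauses containing S are satisfied and ~S drops from the rest; 8 of the 2^4 = 16 assignments to the other variables satisfy what remains.
With S = 0, by the same count on the reduced clause set, 6 assignments work.
(One model: P=F, Q=F, R=F, S=T, T=F.)
Total: 8 + 6 = 14.

14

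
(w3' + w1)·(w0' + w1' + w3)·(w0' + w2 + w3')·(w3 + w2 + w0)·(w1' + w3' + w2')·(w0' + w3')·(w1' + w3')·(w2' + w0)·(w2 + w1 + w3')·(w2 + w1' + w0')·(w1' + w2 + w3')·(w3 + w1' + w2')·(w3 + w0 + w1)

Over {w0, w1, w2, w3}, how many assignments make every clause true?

2

There are 2^4 = 16 truth assignments over (w0, w1, w2, w3).
Split on w3. With w3 = 1, the clauses containing w3 are satisfied and w3' drops from the rest; 0 of the 2^3 = 8 assignments to the other variables satisfy what remains.
With w3 = 0, by the same count on the reduced clause set, 2 assignments work.
(One model: w0=T, w1=F, w2=F, w3=F.)
Total: 0 + 2 = 2.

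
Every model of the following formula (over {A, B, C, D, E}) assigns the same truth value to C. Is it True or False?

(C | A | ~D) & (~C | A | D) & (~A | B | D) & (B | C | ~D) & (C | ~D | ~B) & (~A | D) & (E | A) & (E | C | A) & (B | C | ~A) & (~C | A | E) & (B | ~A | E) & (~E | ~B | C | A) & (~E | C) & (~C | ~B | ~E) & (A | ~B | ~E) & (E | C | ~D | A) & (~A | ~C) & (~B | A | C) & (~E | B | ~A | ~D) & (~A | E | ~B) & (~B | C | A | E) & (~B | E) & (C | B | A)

True

Suppose C = 0.
From the singleton clause (~E), E = 0.
From the singleton clause (A), A = 1.
From the singleton clause (D), D = 1.
From the singleton clause (B), B = 1.
Now (~B) is unsatisfied and unit — conflict.
So every satisfying assignment has C = True.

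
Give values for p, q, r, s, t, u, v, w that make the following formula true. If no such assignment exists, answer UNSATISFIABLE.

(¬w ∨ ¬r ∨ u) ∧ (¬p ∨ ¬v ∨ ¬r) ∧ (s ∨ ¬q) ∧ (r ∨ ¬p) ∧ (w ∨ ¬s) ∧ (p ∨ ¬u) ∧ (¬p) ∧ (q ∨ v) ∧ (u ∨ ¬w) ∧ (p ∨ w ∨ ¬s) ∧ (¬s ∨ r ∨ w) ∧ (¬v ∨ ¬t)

The clause (¬p) is unit, so p = False.
The clause (¬u) is unit, so u = False.
The clause (¬w) is unit, so w = False.
The clause (¬s) is unit, so s = False.
The clause (¬q) is unit, so q = False.
The clause (v) is unit, so v = True.
The clause (¬t) is unit, so t = False.
No clause remains; r is free.

p: False,  q: False,  r: False,  s: False,  t: False,  u: False,  v: True,  w: False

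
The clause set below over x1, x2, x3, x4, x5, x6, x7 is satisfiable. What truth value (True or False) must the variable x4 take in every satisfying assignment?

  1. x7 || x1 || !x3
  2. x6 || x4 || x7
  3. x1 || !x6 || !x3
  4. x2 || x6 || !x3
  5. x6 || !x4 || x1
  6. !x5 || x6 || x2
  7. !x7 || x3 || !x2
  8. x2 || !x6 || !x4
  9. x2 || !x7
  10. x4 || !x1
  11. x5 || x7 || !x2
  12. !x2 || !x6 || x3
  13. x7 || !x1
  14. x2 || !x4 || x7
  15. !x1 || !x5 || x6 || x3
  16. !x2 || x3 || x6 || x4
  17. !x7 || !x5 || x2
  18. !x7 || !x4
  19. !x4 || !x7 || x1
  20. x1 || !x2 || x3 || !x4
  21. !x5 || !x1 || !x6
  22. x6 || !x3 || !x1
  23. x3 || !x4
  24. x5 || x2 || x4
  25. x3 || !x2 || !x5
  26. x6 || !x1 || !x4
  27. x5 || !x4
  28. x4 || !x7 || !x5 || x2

False

Suppose x4 = true.
(!x7) alone gives x7 = false.
(!x1) alone gives x1 = false.
(!x3) alone gives x3 = false.
But (x3) is also a unit clause — contradiction.
So every satisfying assignment has x4 = False.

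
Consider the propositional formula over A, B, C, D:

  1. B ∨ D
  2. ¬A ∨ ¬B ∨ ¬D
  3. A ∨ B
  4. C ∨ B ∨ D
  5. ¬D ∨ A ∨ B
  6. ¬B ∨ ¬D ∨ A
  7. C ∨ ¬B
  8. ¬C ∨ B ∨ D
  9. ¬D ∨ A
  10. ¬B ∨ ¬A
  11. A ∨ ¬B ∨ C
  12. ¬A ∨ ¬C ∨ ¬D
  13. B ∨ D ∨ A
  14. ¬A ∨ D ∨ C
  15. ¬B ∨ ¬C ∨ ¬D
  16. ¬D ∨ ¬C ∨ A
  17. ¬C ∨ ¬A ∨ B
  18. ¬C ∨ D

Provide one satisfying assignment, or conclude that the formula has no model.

Try B = False.
Unit clause (D) forces D = True.
Unit clause (A) forces A = True.
Unit clause (¬C) forces C = False.
This assignment satisfies each clause.

A=True; B=False; C=False; D=True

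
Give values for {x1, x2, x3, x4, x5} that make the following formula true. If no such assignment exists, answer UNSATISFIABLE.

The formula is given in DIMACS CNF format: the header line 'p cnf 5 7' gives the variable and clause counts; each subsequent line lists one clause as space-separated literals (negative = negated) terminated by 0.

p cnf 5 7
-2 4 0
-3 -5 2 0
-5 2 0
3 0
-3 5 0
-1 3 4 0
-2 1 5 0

x1=True; x2=True; x3=True; x4=True; x5=True

(x3) alone gives x3 = True.
(x5) alone gives x5 = True.
(x2) alone gives x2 = True.
(x4) alone gives x4 = True.
No clause remains; x1 is free.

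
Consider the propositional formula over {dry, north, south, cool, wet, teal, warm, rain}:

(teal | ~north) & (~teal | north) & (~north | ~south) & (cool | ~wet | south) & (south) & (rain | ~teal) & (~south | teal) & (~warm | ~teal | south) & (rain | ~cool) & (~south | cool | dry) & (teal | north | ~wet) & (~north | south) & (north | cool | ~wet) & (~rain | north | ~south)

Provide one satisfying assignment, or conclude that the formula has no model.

UNSATISFIABLE

From the singleton clause (south), south = 1.
From the singleton clause (~north), north = 0.
From the singleton clause (~teal), teal = 0.
That conflicts with the unit clause (teal).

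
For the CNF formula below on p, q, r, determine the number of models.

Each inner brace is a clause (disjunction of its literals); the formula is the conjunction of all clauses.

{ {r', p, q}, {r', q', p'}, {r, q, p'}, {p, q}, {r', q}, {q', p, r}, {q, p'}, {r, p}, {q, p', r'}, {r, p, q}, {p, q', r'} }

There are 2^3 = 8 truth assignments over (p, q, r).
Split on q. With q = 1, the clauses containing q are satisfied and q' drops from the rest; 1 of the 2^2 = 4 assignments to the other variables satisfy what remains.
With q = 0, by the same count on the reduced clause set, 0 assignments work.
Total: 1 + 0 = 1.

1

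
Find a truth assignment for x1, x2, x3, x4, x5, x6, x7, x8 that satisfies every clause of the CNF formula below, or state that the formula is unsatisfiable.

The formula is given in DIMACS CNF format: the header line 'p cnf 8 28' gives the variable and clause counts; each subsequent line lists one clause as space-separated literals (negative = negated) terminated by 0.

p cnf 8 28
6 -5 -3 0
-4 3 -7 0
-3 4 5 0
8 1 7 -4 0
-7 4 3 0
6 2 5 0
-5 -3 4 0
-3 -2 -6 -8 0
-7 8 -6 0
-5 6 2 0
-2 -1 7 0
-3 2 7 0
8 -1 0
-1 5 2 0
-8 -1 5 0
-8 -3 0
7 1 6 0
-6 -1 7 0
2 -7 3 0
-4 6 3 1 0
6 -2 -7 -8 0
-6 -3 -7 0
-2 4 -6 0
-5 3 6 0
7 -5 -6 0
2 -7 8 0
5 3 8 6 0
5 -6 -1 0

Case x8 = True:
From the singleton clause (¬x3), x3 = False.
Case x4 = True:
From the singleton clause (¬x7), x7 = False.
Case x2 = False:
Case x6 = True:
From the singleton clause (¬x1), x1 = False.
From the singleton clause (¬x5), x5 = False.
All clauses are satisfied.

x1 ↦ False, x2 ↦ False, x3 ↦ False, x4 ↦ True, x5 ↦ False, x6 ↦ True, x7 ↦ False, x8 ↦ True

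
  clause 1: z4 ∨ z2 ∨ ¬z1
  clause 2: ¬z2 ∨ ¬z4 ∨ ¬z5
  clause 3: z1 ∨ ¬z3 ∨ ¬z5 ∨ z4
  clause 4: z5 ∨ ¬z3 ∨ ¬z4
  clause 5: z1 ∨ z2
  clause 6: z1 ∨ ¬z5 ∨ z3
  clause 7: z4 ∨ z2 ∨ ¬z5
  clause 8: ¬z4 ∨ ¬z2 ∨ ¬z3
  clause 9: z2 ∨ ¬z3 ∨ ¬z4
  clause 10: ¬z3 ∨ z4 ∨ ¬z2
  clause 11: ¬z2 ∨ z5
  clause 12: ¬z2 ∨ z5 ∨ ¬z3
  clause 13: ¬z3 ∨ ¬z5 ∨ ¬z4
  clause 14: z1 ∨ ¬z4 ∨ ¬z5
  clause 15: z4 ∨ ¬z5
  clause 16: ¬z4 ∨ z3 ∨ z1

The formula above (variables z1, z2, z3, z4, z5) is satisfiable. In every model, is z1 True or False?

Suppose z1 = False.
From the singleton clause (z2), z2 = True.
From the singleton clause (z5), z5 = True.
From the singleton clause (¬z4), z4 = False.
Now (z4) is unsatisfied and unit — conflict.
So every satisfying assignment has z1 = True.

True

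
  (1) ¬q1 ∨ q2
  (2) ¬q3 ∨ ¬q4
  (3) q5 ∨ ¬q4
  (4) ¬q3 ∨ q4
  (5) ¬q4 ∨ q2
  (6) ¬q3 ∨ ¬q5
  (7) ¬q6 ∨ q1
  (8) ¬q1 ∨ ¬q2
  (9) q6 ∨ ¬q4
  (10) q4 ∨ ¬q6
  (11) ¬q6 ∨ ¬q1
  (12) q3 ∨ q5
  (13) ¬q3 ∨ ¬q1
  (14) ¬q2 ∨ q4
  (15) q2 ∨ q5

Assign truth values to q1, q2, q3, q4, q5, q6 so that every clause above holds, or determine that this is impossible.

q1: False; q2: False; q3: False; q4: False; q5: True; q6: False

Branch on q1: set q1 = False.
From the singleton clause (¬q6), q6 = False.
From the singleton clause (¬q4), q4 = False.
From the singleton clause (¬q3), q3 = False.
From the singleton clause (q5), q5 = True.
From the singleton clause (¬q2), q2 = False.
Every clause now holds.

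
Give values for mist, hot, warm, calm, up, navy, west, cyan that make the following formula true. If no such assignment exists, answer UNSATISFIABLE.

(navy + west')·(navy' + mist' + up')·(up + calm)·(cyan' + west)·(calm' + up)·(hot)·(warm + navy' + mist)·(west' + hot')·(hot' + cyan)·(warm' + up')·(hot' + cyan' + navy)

UNSATISFIABLE

The clause (hot) is unit, so hot = 1.
The clause (west') is unit, so west = 0.
The clause (cyan') is unit, so cyan = 0.
That conflicts with the unit clause (cyan).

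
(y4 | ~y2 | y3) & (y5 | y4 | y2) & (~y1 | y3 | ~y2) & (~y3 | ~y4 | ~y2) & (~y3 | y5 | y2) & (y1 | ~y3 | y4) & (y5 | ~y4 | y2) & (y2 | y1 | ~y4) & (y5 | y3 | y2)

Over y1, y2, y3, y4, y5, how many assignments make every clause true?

9

There are 2^5 = 32 truth assignments over (y1, y2, y3, y4, y5).
Split on y1. With y1 = 1, the clauses containing y1 are satisfied and ~y1 drops from the rest; 6 of the 2^4 = 16 assignments to the other variables satisfy what remains.
With y1 = 0, by the same count on the reduced clause set, 3 assignments work.
(One model: y1=F, y2=F, y3=F, y4=F, y5=T.)
Total: 6 + 3 = 9.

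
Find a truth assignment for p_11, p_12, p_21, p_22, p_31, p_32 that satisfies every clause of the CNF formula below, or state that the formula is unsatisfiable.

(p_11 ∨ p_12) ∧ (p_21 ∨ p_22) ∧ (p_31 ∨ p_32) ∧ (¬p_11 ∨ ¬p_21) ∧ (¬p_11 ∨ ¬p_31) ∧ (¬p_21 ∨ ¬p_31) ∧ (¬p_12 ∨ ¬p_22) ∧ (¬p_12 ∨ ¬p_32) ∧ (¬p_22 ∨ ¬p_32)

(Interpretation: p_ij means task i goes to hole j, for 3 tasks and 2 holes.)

Case p_11 = True:
Unit clause (¬p_21) forces p_21 = False.
Unit clause (p_22) forces p_22 = True.
Unit clause (¬p_31) forces p_31 = False.
Unit clause (p_32) forces p_32 = True.
That conflicts with the unit clause (¬p_32).
That branch fails; take p_11 = False instead.
Unit clause (p_12) forces p_12 = True.
Unit clause (¬p_22) forces p_22 = False.
Unit clause (p_21) forces p_21 = True.
Unit clause (¬p_31) forces p_31 = False.
Unit clause (p_32) forces p_32 = True.
That conflicts with the unit clause (¬p_32).
Both values of p_11 lead to a conflict.

UNSATISFIABLE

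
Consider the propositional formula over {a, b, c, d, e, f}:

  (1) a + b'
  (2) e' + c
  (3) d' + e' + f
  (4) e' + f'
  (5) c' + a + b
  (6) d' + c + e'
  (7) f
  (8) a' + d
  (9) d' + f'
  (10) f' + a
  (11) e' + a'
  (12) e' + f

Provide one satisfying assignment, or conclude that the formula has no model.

UNSATISFIABLE

From the singleton clause (f), f = 1.
From the singleton clause (e'), e = 0.
From the singleton clause (d'), d = 0.
From the singleton clause (a'), a = 0.
That conflicts with the unit clause (a).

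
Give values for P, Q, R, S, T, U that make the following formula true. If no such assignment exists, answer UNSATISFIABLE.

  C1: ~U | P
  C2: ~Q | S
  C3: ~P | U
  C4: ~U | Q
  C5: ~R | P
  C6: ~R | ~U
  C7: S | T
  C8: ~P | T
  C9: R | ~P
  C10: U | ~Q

P: 0, Q: 0, R: 0, S: 0, T: 1, U: 0

Try U = 0.
The clause (~P) is unit, so P = 0.
The clause (~R) is unit, so R = 0.
The clause (~Q) is unit, so Q = 0.
Try S = 0.
The clause (T) is unit, so T = 1.
This assignment satisfies each clause.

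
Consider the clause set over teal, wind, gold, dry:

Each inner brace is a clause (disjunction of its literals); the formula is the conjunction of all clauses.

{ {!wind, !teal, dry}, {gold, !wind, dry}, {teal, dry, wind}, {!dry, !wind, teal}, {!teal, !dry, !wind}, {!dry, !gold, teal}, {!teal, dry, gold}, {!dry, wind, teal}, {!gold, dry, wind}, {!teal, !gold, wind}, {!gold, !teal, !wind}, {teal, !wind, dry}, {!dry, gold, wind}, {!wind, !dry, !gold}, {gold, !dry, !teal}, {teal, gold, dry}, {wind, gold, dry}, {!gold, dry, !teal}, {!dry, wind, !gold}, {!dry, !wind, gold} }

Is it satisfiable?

Unsatisfiable

Try wind = false.
Try teal = true.
(!gold) alone gives gold = false.
(dry) alone gives dry = true.
That conflicts with the unit clause (!dry).
Undo teal and try teal = false.
(dry) alone gives dry = true.
That conflicts with the unit clause (!dry).
Either choice for teal ends in contradiction.
Undo wind and try wind = true.
Try teal = false.
(!dry) alone gives dry = false.
That conflicts with the unit clause (dry).
Undo teal and try teal = true.
(dry) alone gives dry = true.
That conflicts with the unit clause (!dry).
Either choice for teal ends in contradiction.
Either choice for wind ends in contradiction.
No assignment satisfies every clause.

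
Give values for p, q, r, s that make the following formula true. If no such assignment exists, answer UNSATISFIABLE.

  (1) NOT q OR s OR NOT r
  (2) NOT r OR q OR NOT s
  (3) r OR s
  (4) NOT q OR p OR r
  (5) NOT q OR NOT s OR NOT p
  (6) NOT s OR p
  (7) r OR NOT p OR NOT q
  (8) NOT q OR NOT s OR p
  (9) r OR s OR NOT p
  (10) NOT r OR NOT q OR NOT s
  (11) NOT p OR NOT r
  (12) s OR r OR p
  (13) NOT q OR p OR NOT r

p ↦ true, q ↦ false, r ↦ false, s ↦ true

Suppose r = false.
From the singleton clause (s), s = true.
From the singleton clause (p), p = true.
From the singleton clause (NOT q), q = false.
All clauses are satisfied.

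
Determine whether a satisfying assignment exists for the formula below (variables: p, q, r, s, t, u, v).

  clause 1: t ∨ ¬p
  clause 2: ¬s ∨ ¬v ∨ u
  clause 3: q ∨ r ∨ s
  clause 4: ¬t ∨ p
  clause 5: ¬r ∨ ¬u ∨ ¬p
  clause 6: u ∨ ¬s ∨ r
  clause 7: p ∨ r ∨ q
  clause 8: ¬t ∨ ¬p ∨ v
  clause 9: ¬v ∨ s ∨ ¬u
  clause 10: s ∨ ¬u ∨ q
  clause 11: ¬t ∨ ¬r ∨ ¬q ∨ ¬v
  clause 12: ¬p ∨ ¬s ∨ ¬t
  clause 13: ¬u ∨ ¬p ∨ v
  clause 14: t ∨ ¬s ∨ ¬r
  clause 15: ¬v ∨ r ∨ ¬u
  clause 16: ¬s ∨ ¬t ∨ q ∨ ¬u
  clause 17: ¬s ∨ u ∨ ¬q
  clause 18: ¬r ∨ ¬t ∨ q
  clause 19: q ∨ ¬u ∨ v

Yes, satisfiable

Suppose t = False.
(¬p) alone gives p = False.
Suppose r = True.
(¬s) alone gives s = False.
Suppose v = False.
Suppose u = False.
No clause remains; q is free.
A satisfying assignment: p: False; q: False; r: True; s: False; t: False; u: False; v: False.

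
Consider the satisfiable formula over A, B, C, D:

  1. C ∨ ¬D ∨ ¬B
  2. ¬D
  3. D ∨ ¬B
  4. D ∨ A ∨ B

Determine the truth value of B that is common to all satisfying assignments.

False

Suppose B = True.
(¬D) alone gives D = False.
Now (D) is unsatisfied and unit — conflict.
So every satisfying assignment has B = False.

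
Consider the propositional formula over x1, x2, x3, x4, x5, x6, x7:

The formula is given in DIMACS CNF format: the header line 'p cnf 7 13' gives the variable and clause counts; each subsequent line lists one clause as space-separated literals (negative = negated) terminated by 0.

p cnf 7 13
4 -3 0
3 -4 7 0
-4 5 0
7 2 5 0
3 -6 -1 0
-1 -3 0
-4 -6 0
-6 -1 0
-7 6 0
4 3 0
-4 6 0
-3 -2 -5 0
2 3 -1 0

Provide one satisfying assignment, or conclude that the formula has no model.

UNSATISFIABLE

Suppose x4 = True.
The clause (x5) is unit, so x5 = True.
The clause (¬x6) is unit, so x6 = False.
But (x6) is also a unit clause — contradiction.
That branch fails; take x4 = False instead.
The clause (¬x3) is unit, so x3 = False.
But (x3) is also a unit clause — contradiction.
Both values of x4 lead to a conflict.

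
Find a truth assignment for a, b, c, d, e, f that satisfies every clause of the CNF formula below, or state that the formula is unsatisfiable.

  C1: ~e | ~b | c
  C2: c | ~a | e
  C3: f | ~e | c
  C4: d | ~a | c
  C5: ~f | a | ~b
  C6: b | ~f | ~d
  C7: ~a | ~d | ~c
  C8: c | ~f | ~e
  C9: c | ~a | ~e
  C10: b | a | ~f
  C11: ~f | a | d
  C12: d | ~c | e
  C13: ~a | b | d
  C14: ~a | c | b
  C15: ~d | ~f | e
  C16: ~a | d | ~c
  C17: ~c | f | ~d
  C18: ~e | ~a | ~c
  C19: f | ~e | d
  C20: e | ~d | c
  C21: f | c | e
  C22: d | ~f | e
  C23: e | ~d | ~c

UNSATISFIABLE

Case e = 0:
Case c = 1:
Unit clause (d) forces d = 1.
That conflicts with the unit clause (~d).
Undo c and try c = 0.
Unit clause (~a) forces a = 0.
Unit clause (~d) forces d = 0.
Unit clause (~f) forces f = 0.
That conflicts with the unit clause (f).
Either choice for c ends in contradiction.
Undo e and try e = 1.
Case b = 0:
Case f = 1:
Unit clause (~d) forces d = 0.
Unit clause (c) forces c = 1.
Unit clause (a) forces a = 1.
That conflicts with the unit clause (~a).
Undo f and try f = 0.
Unit clause (c) forces c = 1.
Unit clause (~d) forces d = 0.
That conflicts with the unit clause (d).
Either choice for f ends in contradiction.
Undo b and try b = 1.
Unit clause (c) forces c = 1.
Unit clause (~a) forces a = 0.
Unit clause (~f) forces f = 0.
Unit clause (~d) forces d = 0.
That conflicts with the unit clause (d).
Either choice for b ends in contradiction.
Either choice for e ends in contradiction.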